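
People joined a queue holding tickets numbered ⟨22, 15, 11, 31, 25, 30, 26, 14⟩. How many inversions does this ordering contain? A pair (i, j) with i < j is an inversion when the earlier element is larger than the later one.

13 inversions

Count, for each position, how many later elements it exceeds:
22 → 15, 11, 14 → 3
15 → 11, 14 → 2
11 → none → 0
31 → 25, 30, 26, 14 → 4
25 → 14 → 1
30 → 26, 14 → 2
26 → 14 → 1
14 → none → 0
Sum: 3 + 2 + 0 + 4 + 1 + 2 + 1 + 0 = 13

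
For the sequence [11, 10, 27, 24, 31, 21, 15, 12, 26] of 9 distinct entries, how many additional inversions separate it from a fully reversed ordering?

Maximum inversions for 9 distinct elements is C(9, 2) = 9·8/2 = 36.
Current inversions — for each element, count later smaller elements:
11: 1
10: 0
27: 5
24: 3
31: 4
21: 2
15: 1
12: 0
26: 0
Current total: 1 + 0 + 5 + 3 + 4 + 2 + 1 + 0 + 0 = 16
Shortfall: 36 − 16 = 20

20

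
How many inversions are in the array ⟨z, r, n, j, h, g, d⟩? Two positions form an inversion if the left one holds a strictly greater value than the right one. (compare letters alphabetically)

21 inversions

Sweep left to right; for each value list the smaller values that follow it:
z → r, n, j, h, g, d → 6
r → n, j, h, g, d → 5
n → j, h, g, d → 4
j → h, g, d → 3
h → g, d → 2
g → d → 1
d → none → 0
Sum: 6 + 5 + 4 + 3 + 2 + 1 + 0 = 21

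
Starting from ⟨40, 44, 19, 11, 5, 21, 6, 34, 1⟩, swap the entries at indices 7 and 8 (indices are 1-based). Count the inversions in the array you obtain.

There are 27 inversions.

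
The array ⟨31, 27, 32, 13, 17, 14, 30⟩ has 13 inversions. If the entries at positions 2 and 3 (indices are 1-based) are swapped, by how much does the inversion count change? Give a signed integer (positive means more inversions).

+1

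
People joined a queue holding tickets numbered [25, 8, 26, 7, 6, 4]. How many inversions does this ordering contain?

13

For each element, count later entries that are smaller:
25 → 8, 7, 6, 4 → 4
8 → 7, 6, 4 → 3
26 → 7, 6, 4 → 3
7 → 6, 4 → 2
6 → 4 → 1
4 → none → 0
Sum: 4 + 3 + 3 + 2 + 1 + 0 = 13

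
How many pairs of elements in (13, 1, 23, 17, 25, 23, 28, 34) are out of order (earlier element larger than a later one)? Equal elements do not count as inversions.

Sweep left to right; for each value list the smaller values that follow it:
13: 1
1: 0
23: 1
17: 0
25: 1
23: 0
28: 0
34: 0
Sum: 1 + 0 + 1 + 0 + 1 + 0 + 0 + 0 = 3

3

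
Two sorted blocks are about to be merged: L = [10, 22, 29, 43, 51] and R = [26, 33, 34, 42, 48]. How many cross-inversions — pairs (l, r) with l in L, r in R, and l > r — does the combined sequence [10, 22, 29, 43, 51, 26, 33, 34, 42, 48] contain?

Count, for every r in R, how many entries of L exceed r:
r = 26: 29, 43, 51 → 3
r = 33: 43, 51 → 2
r = 34: 43, 51 → 2
r = 42: 43, 51 → 2
r = 48: 51 → 1
Cross-inversions: 3 + 2 + 2 + 2 + 1 = 10

10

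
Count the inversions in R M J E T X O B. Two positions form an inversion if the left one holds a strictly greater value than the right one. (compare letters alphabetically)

Sweep left to right; for each value list the smaller values that follow it:
R: 5
M: 3
J: 2
E: 1
T: 2
X: 2
O: 1
B: 0
Sum: 5 + 3 + 2 + 1 + 2 + 2 + 1 + 0 = 16

16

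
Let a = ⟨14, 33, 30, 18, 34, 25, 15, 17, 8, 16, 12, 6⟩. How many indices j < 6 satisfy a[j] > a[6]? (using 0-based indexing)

The element at index 6 is 15.
Elements before it: 14, 33, 30, 18, 34, 25
Those larger than 15: 33, 30, 18, 34, 25

5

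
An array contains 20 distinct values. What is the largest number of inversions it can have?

190

The maximum occurs when the array is in strictly decreasing order: every one of the C(20, 2) pairs is inverted.
C(20, 2) = 20·19/2 = 190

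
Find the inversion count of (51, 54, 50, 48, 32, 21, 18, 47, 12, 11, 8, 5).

62

Element-by-element contributions:
51 → 50, 48, 32, 21, 18, 47, 12, 11, 8, 5 → 10
54 → 50, 48, 32, 21, 18, 47, 12, 11, 8, 5 → 10
50 → 48, 32, 21, 18, 47, 12, 11, 8, 5 → 9
48 → 32, 21, 18, 47, 12, 11, 8, 5 → 8
32 → 21, 18, 12, 11, 8, 5 → 6
21 → 18, 12, 11, 8, 5 → 5
18 → 12, 11, 8, 5 → 4
47 → 12, 11, 8, 5 → 4
12 → 11, 8, 5 → 3
11 → 8, 5 → 2
8 → 5 → 1
5 → none → 0
Sum: 10 + 10 + 9 + 8 + 6 + 5 + 4 + 4 + 3 + 2 + 1 + 0 = 62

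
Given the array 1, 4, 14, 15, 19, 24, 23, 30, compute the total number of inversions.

1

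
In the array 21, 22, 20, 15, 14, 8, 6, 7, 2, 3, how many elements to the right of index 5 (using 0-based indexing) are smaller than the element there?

The element at index 5 is 8.
Elements after it: 6, 7, 2, 3
Those smaller than 8: 6, 7, 2, 3

4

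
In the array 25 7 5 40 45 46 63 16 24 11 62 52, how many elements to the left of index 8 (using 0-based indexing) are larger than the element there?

5

The element at index 8 is 24.
Elements before it: 25, 7, 5, 40, 45, 46, 63, 16
Those larger than 24: 25, 40, 45, 46, 63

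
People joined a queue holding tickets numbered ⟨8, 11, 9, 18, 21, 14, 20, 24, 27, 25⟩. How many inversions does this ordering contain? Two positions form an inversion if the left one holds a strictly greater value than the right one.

5

Count, for each position, how many later elements it exceeds:
8 → none → 0
11 → 9 → 1
9 → none → 0
18 → 14 → 1
21 → 14, 20 → 2
14 → none → 0
20 → none → 0
24 → none → 0
27 → 25 → 1
25 → none → 0
Sum: 0 + 1 + 0 + 1 + 2 + 0 + 0 + 0 + 1 + 0 = 5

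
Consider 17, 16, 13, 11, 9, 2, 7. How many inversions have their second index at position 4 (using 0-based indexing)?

The element at index 4 is 9.
Elements before it: 17, 16, 13, 11
Those larger than 9: 17, 16, 13, 11

4 such elements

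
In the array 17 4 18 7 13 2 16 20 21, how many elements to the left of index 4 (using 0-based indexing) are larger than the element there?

2

The element at index 4 is 13.
Elements before it: 17, 4, 18, 7
Those larger than 13: 17, 18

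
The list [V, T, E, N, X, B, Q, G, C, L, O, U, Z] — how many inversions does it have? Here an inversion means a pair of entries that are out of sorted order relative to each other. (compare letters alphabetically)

Sweep left to right; for each value list the smaller values that follow it:
V: 10
T: 8
E: 2
N: 4
X: 7
B: 0
Q: 4
G: 1
C: 0
L: 0
O: 0
U: 0
Z: 0
Sum: 10 + 8 + 2 + 4 + 7 + 0 + 4 + 1 + 0 + 0 + 0 + 0 + 0 = 36

36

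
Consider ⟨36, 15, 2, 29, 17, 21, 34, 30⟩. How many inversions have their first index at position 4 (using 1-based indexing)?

2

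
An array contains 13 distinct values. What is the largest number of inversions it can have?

78

The maximum occurs when the array is in strictly decreasing order: every one of the C(13, 2) pairs is inverted.
C(13, 2) = 13·12/2 = 78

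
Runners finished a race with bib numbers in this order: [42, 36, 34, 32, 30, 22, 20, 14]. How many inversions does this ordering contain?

28 out-of-order pairs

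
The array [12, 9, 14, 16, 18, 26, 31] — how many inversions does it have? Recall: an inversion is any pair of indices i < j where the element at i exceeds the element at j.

1

Out-of-order index pairs (0-indexed):
(0,1): 12 > 9
That's 1 pair.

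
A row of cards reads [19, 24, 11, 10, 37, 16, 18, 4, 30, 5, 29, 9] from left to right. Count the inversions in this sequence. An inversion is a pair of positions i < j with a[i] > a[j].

Count, for each position, how many later elements it exceeds:
19: 7
24: 7
11: 4
10: 3
37: 7
16: 3
18: 3
4: 0
30: 3
5: 0
29: 1
9: 0
Sum: 7 + 7 + 4 + 3 + 7 + 3 + 3 + 0 + 3 + 0 + 1 + 0 = 38

38 inversions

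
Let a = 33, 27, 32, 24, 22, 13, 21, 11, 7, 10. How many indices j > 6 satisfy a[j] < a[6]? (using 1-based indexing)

The element at index 6 is 13.
Elements after it: 21, 11, 7, 10
Those smaller than 13: 11, 7, 10

3 such elements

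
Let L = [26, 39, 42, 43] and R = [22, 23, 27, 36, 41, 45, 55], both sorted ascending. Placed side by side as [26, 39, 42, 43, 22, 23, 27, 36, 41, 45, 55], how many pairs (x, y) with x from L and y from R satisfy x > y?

Split inversions: 16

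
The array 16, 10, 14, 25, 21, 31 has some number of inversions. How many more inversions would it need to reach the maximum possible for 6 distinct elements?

Maximum inversions for 6 distinct elements is C(6, 2) = 6·5/2 = 15.
Current inversions — for each element, count later smaller elements:
16: 2
10: 0
14: 0
25: 1
21: 0
31: 0
Current total: 2 + 0 + 0 + 1 + 0 + 0 = 3
Shortfall: 15 − 3 = 12

12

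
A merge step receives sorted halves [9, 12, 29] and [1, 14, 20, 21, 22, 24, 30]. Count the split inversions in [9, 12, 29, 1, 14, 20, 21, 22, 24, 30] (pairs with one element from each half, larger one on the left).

Count, for every r in R, how many entries of L exceed r:
r = 1: 9, 12, 29 → 3
r = 14: 29 → 1
r = 20: 29 → 1
r = 21: 29 → 1
r = 22: 29 → 1
r = 24: 29 → 1
r = 30: none → 0
Cross-inversions: 3 + 1 + 1 + 1 + 1 + 1 + 0 = 8

8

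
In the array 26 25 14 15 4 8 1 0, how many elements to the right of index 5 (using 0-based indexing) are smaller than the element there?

The element at index 5 is 8.
Elements after it: 1, 0
Those smaller than 8: 1, 0

2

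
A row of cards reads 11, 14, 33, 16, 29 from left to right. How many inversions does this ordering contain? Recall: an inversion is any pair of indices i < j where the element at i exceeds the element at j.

2 inversions

Listing every pair i<j with a[i]>a[j] (using 0-based positions):
(2,3): 33 > 16
(2,4): 33 > 29
That's 2 pairs.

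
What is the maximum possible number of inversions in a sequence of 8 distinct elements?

The maximum occurs when the array is in strictly decreasing order: every one of the C(8, 2) pairs is inverted.
C(8, 2) = 8·7/2 = 28

There are 28 inversions.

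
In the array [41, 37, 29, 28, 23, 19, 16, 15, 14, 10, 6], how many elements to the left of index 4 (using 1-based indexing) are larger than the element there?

The element at index 4 is 28.
Elements before it: 41, 37, 29
Those larger than 28: 41, 37, 29

3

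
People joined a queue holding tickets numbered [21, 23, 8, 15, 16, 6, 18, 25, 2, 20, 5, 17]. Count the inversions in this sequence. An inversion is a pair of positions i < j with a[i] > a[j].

38

Count, for each position, how many later elements it exceeds:
21 → 8, 15, 16, 6, 18, 2, 20, 5, 17 → 9
23 → 8, 15, 16, 6, 18, 2, 20, 5, 17 → 9
8 → 6, 2, 5 → 3
15 → 6, 2, 5 → 3
16 → 6, 2, 5 → 3
6 → 2, 5 → 2
18 → 2, 5, 17 → 3
25 → 2, 20, 5, 17 → 4
2 → none → 0
20 → 5, 17 → 2
5 → none → 0
17 → none → 0
Sum: 9 + 9 + 3 + 3 + 3 + 2 + 3 + 4 + 0 + 2 + 0 + 0 = 38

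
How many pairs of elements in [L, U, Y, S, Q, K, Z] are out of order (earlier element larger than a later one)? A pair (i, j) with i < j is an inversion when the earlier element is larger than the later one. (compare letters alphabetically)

For each element, count later entries that are smaller:
L → K → 1
U → S, Q, K → 3
Y → S, Q, K → 3
S → Q, K → 2
Q → K → 1
K → none → 0
Z → none → 0
Sum: 1 + 3 + 3 + 2 + 1 + 0 + 0 = 10

10 out-of-order pairs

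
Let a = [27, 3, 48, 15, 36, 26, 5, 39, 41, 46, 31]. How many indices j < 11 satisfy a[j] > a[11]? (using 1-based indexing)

5

The element at index 11 is 31.
Elements before it: 27, 3, 48, 15, 36, 26, 5, 39, 41, 46
Those larger than 31: 48, 36, 39, 41, 46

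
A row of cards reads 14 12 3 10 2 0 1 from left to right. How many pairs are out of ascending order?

Sweep left to right; for each value list the smaller values that follow it:
14 → 12, 3, 10, 2, 0, 1 → 6
12 → 3, 10, 2, 0, 1 → 5
3 → 2, 0, 1 → 3
10 → 2, 0, 1 → 3
2 → 0, 1 → 2
0 → none → 0
1 → none → 0
Sum: 6 + 5 + 3 + 3 + 2 + 0 + 0 = 19

19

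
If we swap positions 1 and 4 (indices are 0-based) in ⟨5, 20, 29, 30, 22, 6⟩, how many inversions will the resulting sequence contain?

7

Positions 1 and 4 hold 20 and 22; after swapping, the array is [5, 22, 29, 30, 20, 6].
Element-by-element contributions:
5 → none → 0
22 → 20, 6 → 2
29 → 20, 6 → 2
30 → 20, 6 → 2
20 → 6 → 1
6 → none → 0
Sum: 0 + 2 + 2 + 2 + 1 + 0 = 7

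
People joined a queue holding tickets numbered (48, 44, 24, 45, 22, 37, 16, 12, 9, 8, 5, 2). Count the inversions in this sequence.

Element-by-element contributions:
48 → 44, 24, 45, 22, 37, 16, 12, 9, 8, 5, 2 → 11
44 → 24, 22, 37, 16, 12, 9, 8, 5, 2 → 9
24 → 22, 16, 12, 9, 8, 5, 2 → 7
45 → 22, 37, 16, 12, 9, 8, 5, 2 → 8
22 → 16, 12, 9, 8, 5, 2 → 6
37 → 16, 12, 9, 8, 5, 2 → 6
16 → 12, 9, 8, 5, 2 → 5
12 → 9, 8, 5, 2 → 4
9 → 8, 5, 2 → 3
8 → 5, 2 → 2
5 → 2 → 1
2 → none → 0
Sum: 11 + 9 + 7 + 8 + 6 + 6 + 5 + 4 + 3 + 2 + 1 + 0 = 62

There are 62 inversions.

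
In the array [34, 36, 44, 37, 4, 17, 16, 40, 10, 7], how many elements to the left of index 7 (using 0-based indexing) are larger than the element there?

1 such element

The element at index 7 is 40.
Elements before it: 34, 36, 44, 37, 4, 17, 16
Those larger than 40: 44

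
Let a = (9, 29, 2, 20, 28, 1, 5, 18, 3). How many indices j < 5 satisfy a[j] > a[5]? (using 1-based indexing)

The element at index 5 is 28.
Elements before it: 9, 29, 2, 20
Those larger than 28: 29

1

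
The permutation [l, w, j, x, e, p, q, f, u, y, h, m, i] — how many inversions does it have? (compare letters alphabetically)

Count, for each position, how many later elements it exceeds:
l: 5
w: 9
j: 4
x: 8
e: 0
p: 4
q: 4
f: 0
u: 3
y: 3
h: 0
m: 1
i: 0
Sum: 5 + 9 + 4 + 8 + 0 + 4 + 4 + 0 + 3 + 3 + 0 + 1 + 0 = 41

41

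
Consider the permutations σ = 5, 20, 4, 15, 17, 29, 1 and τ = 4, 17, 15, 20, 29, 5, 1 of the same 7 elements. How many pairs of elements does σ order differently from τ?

9 discordant pairs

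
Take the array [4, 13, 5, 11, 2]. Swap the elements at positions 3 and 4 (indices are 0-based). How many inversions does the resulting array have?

There are 5 inversions.

Positions 3 and 4 hold 11 and 2; after swapping, the array is [4, 13, 5, 2, 11].
Count, for each position, how many later elements it exceeds:
4 → 2 → 1
13 → 5, 2, 11 → 3
5 → 2 → 1
2 → none → 0
11 → none → 0
Sum: 1 + 3 + 1 + 0 + 0 = 5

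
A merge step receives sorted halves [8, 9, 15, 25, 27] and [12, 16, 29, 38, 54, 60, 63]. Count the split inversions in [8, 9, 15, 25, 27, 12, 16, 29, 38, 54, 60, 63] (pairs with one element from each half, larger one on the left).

Count, for every r in R, how many entries of L exceed r:
r = 12: 15, 25, 27 → 3
r = 16: 25, 27 → 2
r = 29: none → 0
r = 38: none → 0
r = 54: none → 0
r = 60: none → 0
r = 63: none → 0
Cross-inversions: 3 + 2 + 0 + 0 + 0 + 0 + 0 = 5

5 cross-inversions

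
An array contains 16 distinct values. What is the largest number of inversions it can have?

120 inversions

A reversed (strictly descending) arrangement makes every pair an inversion, giving C(16, 2) inversions.
C(16, 2) = 16·15/2 = 120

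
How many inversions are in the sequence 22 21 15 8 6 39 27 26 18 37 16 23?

30 inversions

Count, for each position, how many later elements it exceeds:
22: 6
21: 5
15: 2
8: 1
6: 0
39: 6
27: 4
26: 3
18: 1
37: 2
16: 0
23: 0
Sum: 6 + 5 + 2 + 1 + 0 + 6 + 4 + 3 + 1 + 2 + 0 + 0 = 30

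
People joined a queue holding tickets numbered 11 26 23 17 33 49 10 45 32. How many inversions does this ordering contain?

Sweep left to right; for each value list the smaller values that follow it:
11: 1
26: 3
23: 2
17: 1
33: 2
49: 3
10: 0
45: 1
32: 0
Sum: 1 + 3 + 2 + 1 + 2 + 3 + 0 + 1 + 0 = 13

13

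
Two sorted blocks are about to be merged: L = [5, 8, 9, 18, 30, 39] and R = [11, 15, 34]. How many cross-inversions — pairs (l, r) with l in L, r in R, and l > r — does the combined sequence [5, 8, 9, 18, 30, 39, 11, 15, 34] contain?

Take each right-half value and tally the left-half values above it:
r = 11: 18, 30, 39 → 3
r = 15: 18, 30, 39 → 3
r = 34: 39 → 1
Cross-inversions: 3 + 3 + 1 = 7

7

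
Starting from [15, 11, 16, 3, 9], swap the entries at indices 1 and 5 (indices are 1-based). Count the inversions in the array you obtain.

4 inversions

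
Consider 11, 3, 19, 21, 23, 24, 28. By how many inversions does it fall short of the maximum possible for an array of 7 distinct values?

20 inversions short

Maximum inversions for 7 distinct elements is C(7, 2) = 7·6/2 = 21.
Current inversions — for each element, count later smaller elements:
11: 1
3: 0
19: 0
21: 0
23: 0
24: 0
28: 0
Current total: 1 + 0 + 0 + 0 + 0 + 0 + 0 = 1
Shortfall: 21 − 1 = 20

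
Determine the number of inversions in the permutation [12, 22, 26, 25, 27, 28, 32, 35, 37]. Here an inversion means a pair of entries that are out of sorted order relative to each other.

For each element, count later entries that are smaller:
12: 0
22: 0
26: 1
25: 0
27: 0
28: 0
32: 0
35: 0
37: 0
Sum: 0 + 0 + 1 + 0 + 0 + 0 + 0 + 0 + 0 = 1

1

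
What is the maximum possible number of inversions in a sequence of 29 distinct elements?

406 inversions

A reversed (strictly descending) arrangement makes every pair an inversion, giving C(29, 2) inversions.
C(29, 2) = 29·28/2 = 406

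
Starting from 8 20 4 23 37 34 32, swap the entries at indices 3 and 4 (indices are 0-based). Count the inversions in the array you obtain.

6

Positions 3 and 4 hold 23 and 37; after swapping, the array is [8, 20, 4, 37, 23, 34, 32].
Element-by-element contributions:
8: 1
20: 1
4: 0
37: 3
23: 0
34: 1
32: 0
Sum: 1 + 1 + 0 + 3 + 0 + 1 + 0 = 6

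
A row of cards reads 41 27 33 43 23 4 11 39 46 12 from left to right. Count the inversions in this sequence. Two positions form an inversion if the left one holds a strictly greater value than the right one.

Sweep left to right; for each value list the smaller values that follow it:
41: 7
27: 4
33: 4
43: 5
23: 3
4: 0
11: 0
39: 1
46: 1
12: 0
Sum: 7 + 4 + 4 + 5 + 3 + 0 + 0 + 1 + 1 + 0 = 25

There are 25 out-of-order pairs.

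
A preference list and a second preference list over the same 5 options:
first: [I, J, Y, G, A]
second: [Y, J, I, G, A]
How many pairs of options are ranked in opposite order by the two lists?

Pairs: 3

Assign each item its position (1..5) in the first ordering, then rewrite the second ordering as that position sequence:
positions: I→1, J→2, Y→3, G→4, A→5
second ordering as positions: [3, 2, 1, 4, 5]
Discordant pairs = inversions in this position sequence.
3: 2, 1 → 2
2: 1 → 1
1: 0
4: 0
5: 0
Total: 2 + 1 + 0 + 0 + 0 = 3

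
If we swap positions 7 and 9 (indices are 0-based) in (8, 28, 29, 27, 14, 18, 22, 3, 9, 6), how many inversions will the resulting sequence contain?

Positions 7 and 9 hold 3 and 6; after swapping, the array is [8, 28, 29, 27, 14, 18, 22, 6, 9, 3].
Sweep left to right; for each value list the smaller values that follow it:
8: 2
28: 7
29: 7
27: 6
14: 3
18: 3
22: 3
6: 1
9: 1
3: 0
Sum: 2 + 7 + 7 + 6 + 3 + 3 + 3 + 1 + 1 + 0 = 33

33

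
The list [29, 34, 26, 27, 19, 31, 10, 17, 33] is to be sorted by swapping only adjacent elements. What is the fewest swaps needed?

Each adjacent swap fixes exactly one inversion, so the minimum swap count equals the number of inversions.
Count inversions — for each element, later elements that are smaller:
29: 26, 27, 19, 10, 17 → 5
34: 26, 27, 19, 31, 10, 17, 33 → 7
26: 19, 10, 17 → 3
27: 19, 10, 17 → 3
19: 10, 17 → 2
31: 10, 17 → 2
10: none → 0
17: none → 0
33: none → 0
Total inversions: 5 + 7 + 3 + 3 + 2 + 2 + 0 + 0 + 0 = 22

Swaps: 22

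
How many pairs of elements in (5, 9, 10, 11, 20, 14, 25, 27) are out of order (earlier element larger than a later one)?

For each element, count later entries that are smaller:
5 → none → 0
9 → none → 0
10 → none → 0
11 → none → 0
20 → 14 → 1
14 → none → 0
25 → none → 0
27 → none → 0
Sum: 0 + 0 + 0 + 0 + 1 + 0 + 0 + 0 = 1

1 out-of-order pair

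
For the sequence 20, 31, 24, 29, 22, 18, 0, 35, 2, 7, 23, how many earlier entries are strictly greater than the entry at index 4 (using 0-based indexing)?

The element at index 4 is 22.
Elements before it: 20, 31, 24, 29
Those larger than 22: 31, 24, 29

3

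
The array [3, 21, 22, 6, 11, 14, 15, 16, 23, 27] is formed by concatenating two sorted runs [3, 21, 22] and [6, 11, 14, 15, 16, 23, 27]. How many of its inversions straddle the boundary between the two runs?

10

Take each right-half value and tally the left-half values above it:
r = 6: 21, 22 → 2
r = 11: 21, 22 → 2
r = 14: 21, 22 → 2
r = 15: 21, 22 → 2
r = 16: 21, 22 → 2
r = 23: none → 0
r = 27: none → 0
Cross-inversions: 2 + 2 + 2 + 2 + 2 + 0 + 0 = 10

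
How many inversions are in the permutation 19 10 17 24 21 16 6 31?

Element-by-element contributions:
19 → 10, 17, 16, 6 → 4
10 → 6 → 1
17 → 16, 6 → 2
24 → 21, 16, 6 → 3
21 → 16, 6 → 2
16 → 6 → 1
6 → none → 0
31 → none → 0
Sum: 4 + 1 + 2 + 3 + 2 + 1 + 0 + 0 = 13

13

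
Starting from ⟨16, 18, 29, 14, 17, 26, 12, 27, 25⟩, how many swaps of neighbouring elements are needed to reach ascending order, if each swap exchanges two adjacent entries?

16 adjacent swaps

The minimum number of adjacent swaps to sort an array equals its inversion count, since every such swap removes exactly one inversion.
Count inversions — for each element, later elements that are smaller:
16: 14, 12 → 2
18: 14, 17, 12 → 3
29: 14, 17, 26, 12, 27, 25 → 6
14: 12 → 1
17: 12 → 1
26: 12, 25 → 2
12: none → 0
27: 25 → 1
25: none → 0
Total inversions: 2 + 3 + 6 + 1 + 1 + 2 + 0 + 1 + 0 = 16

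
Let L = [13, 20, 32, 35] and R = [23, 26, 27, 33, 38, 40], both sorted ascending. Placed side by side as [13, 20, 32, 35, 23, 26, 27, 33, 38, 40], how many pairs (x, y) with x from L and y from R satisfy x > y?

7 split inversions

Take each right-half value and tally the left-half values above it:
r = 23: 32, 35 → 2
r = 26: 32, 35 → 2
r = 27: 32, 35 → 2
r = 33: 35 → 1
r = 38: none → 0
r = 40: none → 0
Cross-inversions: 2 + 2 + 2 + 1 + 0 + 0 = 7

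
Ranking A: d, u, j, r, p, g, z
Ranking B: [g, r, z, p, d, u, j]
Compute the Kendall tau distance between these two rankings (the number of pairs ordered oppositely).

Assign each item its position (1..7) in the first ordering, then rewrite the second ordering as that position sequence:
positions: d→1, u→2, j→3, r→4, p→5, g→6, z→7
second ordering as positions: [6, 4, 7, 5, 1, 2, 3]
Discordant pairs = inversions in this position sequence.
6: 4, 5, 1, 2, 3 → 5
4: 1, 2, 3 → 3
7: 5, 1, 2, 3 → 4
5: 1, 2, 3 → 3
1: 0
2: 0
3: 0
Total: 5 + 3 + 4 + 3 + 0 + 0 + 0 = 15

There are 15 discordant pairs.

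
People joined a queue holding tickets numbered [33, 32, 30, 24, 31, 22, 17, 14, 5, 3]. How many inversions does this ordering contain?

Sweep left to right; for each value list the smaller values that follow it:
33 → 32, 30, 24, 31, 22, 17, 14, 5, 3 → 9
32 → 30, 24, 31, 22, 17, 14, 5, 3 → 8
30 → 24, 22, 17, 14, 5, 3 → 6
24 → 22, 17, 14, 5, 3 → 5
31 → 22, 17, 14, 5, 3 → 5
22 → 17, 14, 5, 3 → 4
17 → 14, 5, 3 → 3
14 → 5, 3 → 2
5 → 3 → 1
3 → none → 0
Sum: 9 + 8 + 6 + 5 + 5 + 4 + 3 + 2 + 1 + 0 = 43

43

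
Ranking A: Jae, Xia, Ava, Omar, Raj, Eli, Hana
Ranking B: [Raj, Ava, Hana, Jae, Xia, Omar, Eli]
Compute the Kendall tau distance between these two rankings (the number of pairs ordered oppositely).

10 discordant pairs

Assign each item its position (1..7) in the first ordering, then rewrite the second ordering as that position sequence:
positions: Jae→1, Xia→2, Ava→3, Omar→4, Raj→5, Eli→6, Hana→7
second ordering as positions: [5, 3, 7, 1, 2, 4, 6]
Discordant pairs = inversions in this position sequence.
5: 3, 1, 2, 4 → 4
3: 1, 2 → 2
7: 1, 2, 4, 6 → 4
1: 0
2: 0
4: 0
6: 0
Total: 4 + 2 + 4 + 0 + 0 + 0 + 0 = 10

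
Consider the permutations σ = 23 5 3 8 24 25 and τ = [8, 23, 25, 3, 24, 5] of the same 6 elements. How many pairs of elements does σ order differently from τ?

8 discordant pairs

Assign each item its position (1..6) in the first ordering, then rewrite the second ordering as that position sequence:
positions: 23→1, 5→2, 3→3, 8→4, 24→5, 25→6
second ordering as positions: [4, 1, 6, 3, 5, 2]
Discordant pairs = inversions in this position sequence.
4: 1, 3, 2 → 3
1: 0
6: 3, 5, 2 → 3
3: 2 → 1
5: 2 → 1
2: 0
Total: 3 + 0 + 3 + 1 + 1 + 0 = 8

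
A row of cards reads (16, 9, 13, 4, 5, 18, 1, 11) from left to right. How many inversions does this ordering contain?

Count, for each position, how many later elements it exceeds:
16 → 9, 13, 4, 5, 1, 11 → 6
9 → 4, 5, 1 → 3
13 → 4, 5, 1, 11 → 4
4 → 1 → 1
5 → 1 → 1
18 → 1, 11 → 2
1 → none → 0
11 → none → 0
Sum: 6 + 3 + 4 + 1 + 1 + 2 + 0 + 0 = 17

Inversions: 17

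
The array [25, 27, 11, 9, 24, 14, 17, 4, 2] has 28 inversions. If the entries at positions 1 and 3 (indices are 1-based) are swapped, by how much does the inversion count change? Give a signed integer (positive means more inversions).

-1

Positions 1 and 3 hold 25 and 11; after swapping, the array is [11, 27, 25, 9, 24, 14, 17, 4, 2].
Sweep left to right; for each value list the smaller values that follow it:
11: 3
27: 7
25: 6
9: 2
24: 4
14: 2
17: 2
4: 1
2: 0
Sum: 3 + 7 + 6 + 2 + 4 + 2 + 2 + 1 + 0 = 27
Change: 27 − 28 = -1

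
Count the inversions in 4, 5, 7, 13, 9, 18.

There is 1 out-of-order pair.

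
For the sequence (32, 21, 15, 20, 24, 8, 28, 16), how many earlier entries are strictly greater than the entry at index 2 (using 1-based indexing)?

The element at index 2 is 21.
Elements before it: 32
Those larger than 21: 32

1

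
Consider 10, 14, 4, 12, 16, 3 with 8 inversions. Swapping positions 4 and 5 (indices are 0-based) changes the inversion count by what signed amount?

Positions 4 and 5 hold 16 and 3; after swapping, the array is [10, 14, 4, 12, 3, 16].
Sweep left to right; for each value list the smaller values that follow it:
10: 2
14: 3
4: 1
12: 1
3: 0
16: 0
Sum: 2 + 3 + 1 + 1 + 0 + 0 = 7
Change: 7 − 8 = -1

-1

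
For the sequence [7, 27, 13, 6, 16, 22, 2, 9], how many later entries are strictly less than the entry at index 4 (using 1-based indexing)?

1

The element at index 4 is 6.
Elements after it: 16, 22, 2, 9
Those smaller than 6: 2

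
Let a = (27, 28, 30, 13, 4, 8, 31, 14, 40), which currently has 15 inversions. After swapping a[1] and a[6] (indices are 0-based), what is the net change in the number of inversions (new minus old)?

+3

Positions 1 and 6 hold 28 and 31; after swapping, the array is [27, 31, 30, 13, 4, 8, 28, 14, 40].
For each element, count later entries that are smaller:
27 → 13, 4, 8, 14 → 4
31 → 30, 13, 4, 8, 28, 14 → 6
30 → 13, 4, 8, 28, 14 → 5
13 → 4, 8 → 2
4 → none → 0
8 → none → 0
28 → 14 → 1
14 → none → 0
40 → none → 0
Sum: 4 + 6 + 5 + 2 + 0 + 0 + 1 + 0 + 0 = 18
Change: 18 − 15 = +3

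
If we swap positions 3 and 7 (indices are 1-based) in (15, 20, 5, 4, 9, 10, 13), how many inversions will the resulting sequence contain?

Inversions: 16

Positions 3 and 7 hold 5 and 13; after swapping, the array is [15, 20, 13, 4, 9, 10, 5].
For each element, count later entries that are smaller:
15 → 13, 4, 9, 10, 5 → 5
20 → 13, 4, 9, 10, 5 → 5
13 → 4, 9, 10, 5 → 4
4 → none → 0
9 → 5 → 1
10 → 5 → 1
5 → none → 0
Sum: 5 + 5 + 4 + 0 + 1 + 1 + 0 = 16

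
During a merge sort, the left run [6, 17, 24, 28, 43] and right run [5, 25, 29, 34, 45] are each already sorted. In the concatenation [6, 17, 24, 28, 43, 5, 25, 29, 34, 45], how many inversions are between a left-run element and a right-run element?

9

Count, for every r in R, how many entries of L exceed r:
r = 5: 6, 17, 24, 28, 43 → 5
r = 25: 28, 43 → 2
r = 29: 43 → 1
r = 34: 43 → 1
r = 45: none → 0
Cross-inversions: 5 + 2 + 1 + 1 + 0 = 9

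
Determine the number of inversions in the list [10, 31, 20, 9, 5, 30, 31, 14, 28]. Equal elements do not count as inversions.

Element-by-element contributions:
10 → 9, 5 → 2
31 → 20, 9, 5, 30, 14, 28 → 6
20 → 9, 5, 14 → 3
9 → 5 → 1
5 → none → 0
30 → 14, 28 → 2
31 → 14, 28 → 2
14 → none → 0
28 → none → 0
Sum: 2 + 6 + 3 + 1 + 0 + 2 + 2 + 0 + 0 = 16

16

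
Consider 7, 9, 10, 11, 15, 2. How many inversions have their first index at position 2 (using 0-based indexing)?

1 such element

The element at index 2 is 10.
Elements after it: 11, 15, 2
Those smaller than 10: 2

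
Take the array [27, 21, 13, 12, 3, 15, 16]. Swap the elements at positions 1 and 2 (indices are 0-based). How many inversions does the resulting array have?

Positions 1 and 2 hold 21 and 13; after swapping, the array is [27, 13, 21, 12, 3, 15, 16].
Sweep left to right; for each value list the smaller values that follow it:
27 → 13, 21, 12, 3, 15, 16 → 6
13 → 12, 3 → 2
21 → 12, 3, 15, 16 → 4
12 → 3 → 1
3 → none → 0
15 → none → 0
16 → none → 0
Sum: 6 + 2 + 4 + 1 + 0 + 0 + 0 = 13

There are 13 inversions.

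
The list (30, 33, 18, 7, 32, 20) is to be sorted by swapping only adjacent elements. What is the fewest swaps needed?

Each adjacent swap fixes exactly one inversion, so the minimum swap count equals the number of inversions.
Count inversions — for each element, later elements that are smaller:
30: 18, 7, 20 → 3
33: 18, 7, 32, 20 → 4
18: 7 → 1
7: none → 0
32: 20 → 1
20: none → 0
Total inversions: 3 + 4 + 1 + 0 + 1 + 0 = 9

9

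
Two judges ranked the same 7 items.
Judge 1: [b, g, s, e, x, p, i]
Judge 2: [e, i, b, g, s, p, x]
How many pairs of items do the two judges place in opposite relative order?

Discordant pairs: 9

Assign each item its position (1..7) in the first ordering, then rewrite the second ordering as that position sequence:
positions: b→1, g→2, s→3, e→4, x→5, p→6, i→7
second ordering as positions: [4, 7, 1, 2, 3, 6, 5]
Discordant pairs = inversions in this position sequence.
4: 1, 2, 3 → 3
7: 1, 2, 3, 6, 5 → 5
1: 0
2: 0
3: 0
6: 5 → 1
5: 0
Total: 3 + 5 + 0 + 0 + 0 + 1 + 0 = 9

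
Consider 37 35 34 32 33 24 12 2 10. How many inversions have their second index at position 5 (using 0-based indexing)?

5

The element at index 5 is 24.
Elements before it: 37, 35, 34, 32, 33
Those larger than 24: 37, 35, 34, 32, 33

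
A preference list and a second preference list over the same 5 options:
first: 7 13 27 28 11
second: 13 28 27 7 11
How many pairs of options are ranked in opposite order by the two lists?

4

Assign each item its position (1..5) in the first ordering, then rewrite the second ordering as that position sequence:
positions: 7→1, 13→2, 27→3, 28→4, 11→5
second ordering as positions: [2, 4, 3, 1, 5]
Discordant pairs = inversions in this position sequence.
2: 1 → 1
4: 3, 1 → 2
3: 1 → 1
1: 0
5: 0
Total: 1 + 2 + 1 + 0 + 0 = 4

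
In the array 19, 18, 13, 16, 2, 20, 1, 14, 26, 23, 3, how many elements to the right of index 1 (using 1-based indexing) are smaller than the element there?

7

The element at index 1 is 19.
Elements after it: 18, 13, 16, 2, 20, 1, 14, 26, 23, 3
Those smaller than 19: 18, 13, 16, 2, 1, 14, 3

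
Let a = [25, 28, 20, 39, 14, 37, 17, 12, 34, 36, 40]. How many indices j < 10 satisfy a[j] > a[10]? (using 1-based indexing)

The element at index 10 is 36.
Elements before it: 25, 28, 20, 39, 14, 37, 17, 12, 34
Those larger than 36: 39, 37

2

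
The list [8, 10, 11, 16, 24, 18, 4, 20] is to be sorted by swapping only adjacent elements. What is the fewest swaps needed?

8

Minimum adjacent swaps = number of inversions (each swap of adjacent out-of-order elements removes one inversion and no swap can remove more).
Count inversions — for each element, later elements that are smaller:
8: 4 → 1
10: 4 → 1
11: 4 → 1
16: 4 → 1
24: 18, 4, 20 → 3
18: 4 → 1
4: none → 0
20: none → 0
Total inversions: 1 + 1 + 1 + 1 + 3 + 1 + 0 + 0 = 8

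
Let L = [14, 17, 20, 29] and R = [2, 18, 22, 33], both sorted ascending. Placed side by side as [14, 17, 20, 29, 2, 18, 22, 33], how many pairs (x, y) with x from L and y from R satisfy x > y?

7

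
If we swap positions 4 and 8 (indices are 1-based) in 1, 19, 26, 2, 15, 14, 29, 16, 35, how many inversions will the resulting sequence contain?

Positions 4 and 8 hold 2 and 16; after swapping, the array is [1, 19, 26, 16, 15, 14, 29, 2, 35].
Sweep left to right; for each value list the smaller values that follow it:
1: 0
19: 4
26: 4
16: 3
15: 2
14: 1
29: 1
2: 0
35: 0
Sum: 0 + 4 + 4 + 3 + 2 + 1 + 1 + 0 + 0 = 15

15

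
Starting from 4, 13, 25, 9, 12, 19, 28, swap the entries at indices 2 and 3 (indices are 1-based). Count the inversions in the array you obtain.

Positions 2 and 3 hold 13 and 25; after swapping, the array is [4, 25, 13, 9, 12, 19, 28].
Sweep left to right; for each value list the smaller values that follow it:
4 → none → 0
25 → 13, 9, 12, 19 → 4
13 → 9, 12 → 2
9 → none → 0
12 → none → 0
19 → none → 0
28 → none → 0
Sum: 0 + 4 + 2 + 0 + 0 + 0 + 0 = 6

There are 6 inversions.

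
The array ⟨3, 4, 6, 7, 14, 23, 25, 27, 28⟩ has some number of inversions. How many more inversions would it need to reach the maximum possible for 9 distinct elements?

Maximum inversions for 9 distinct elements is C(9, 2) = 9·8/2 = 36.
Current inversions — for each element, count later smaller elements:
3: 0
4: 0
6: 0
7: 0
14: 0
23: 0
25: 0
27: 0
28: 0
Current total: 0 + 0 + 0 + 0 + 0 + 0 + 0 + 0 + 0 = 0
Shortfall: 36 − 0 = 36

36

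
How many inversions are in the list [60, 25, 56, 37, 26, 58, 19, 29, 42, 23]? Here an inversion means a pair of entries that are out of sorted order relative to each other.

There are 29 inversions.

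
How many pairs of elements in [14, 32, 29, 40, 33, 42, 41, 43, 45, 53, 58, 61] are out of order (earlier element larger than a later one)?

3

Element-by-element contributions:
14: 0
32: 1
29: 0
40: 1
33: 0
42: 1
41: 0
43: 0
45: 0
53: 0
58: 0
61: 0
Sum: 0 + 1 + 0 + 1 + 0 + 1 + 0 + 0 + 0 + 0 + 0 + 0 = 3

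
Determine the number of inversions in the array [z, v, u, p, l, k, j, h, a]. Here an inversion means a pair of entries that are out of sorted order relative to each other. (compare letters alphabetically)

For each element, count later entries that are smaller:
z: 8
v: 7
u: 6
p: 5
l: 4
k: 3
j: 2
h: 1
a: 0
Sum: 8 + 7 + 6 + 5 + 4 + 3 + 2 + 1 + 0 = 36

36 inversions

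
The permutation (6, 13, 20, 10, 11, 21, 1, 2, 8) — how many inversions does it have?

Sweep left to right; for each value list the smaller values that follow it:
6: 2
13: 5
20: 5
10: 3
11: 3
21: 3
1: 0
2: 0
8: 0
Sum: 2 + 5 + 5 + 3 + 3 + 3 + 0 + 0 + 0 = 21

Out-of-order pairs: 21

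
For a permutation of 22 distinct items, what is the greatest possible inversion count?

A reversed (strictly descending) arrangement makes every pair an inversion, giving C(22, 2) inversions.
C(22, 2) = 22·21/2 = 231

231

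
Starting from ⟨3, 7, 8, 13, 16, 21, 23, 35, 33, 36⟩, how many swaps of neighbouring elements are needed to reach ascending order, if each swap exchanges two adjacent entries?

1

Minimum adjacent swaps = number of inversions (each swap of adjacent out-of-order elements removes one inversion and no swap can remove more).
Count inversions — for each element, later elements that are smaller:
3: none → 0
7: none → 0
8: none → 0
13: none → 0
16: none → 0
21: none → 0
23: none → 0
35: 33 → 1
33: none → 0
36: none → 0
Total inversions: 0 + 0 + 0 + 0 + 0 + 0 + 0 + 1 + 0 + 0 = 1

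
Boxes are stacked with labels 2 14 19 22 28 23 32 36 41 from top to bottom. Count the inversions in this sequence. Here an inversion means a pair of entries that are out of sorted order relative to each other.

Count, for each position, how many later elements it exceeds:
2: 0
14: 0
19: 0
22: 0
28: 1
23: 0
32: 0
36: 0
41: 0
Sum: 0 + 0 + 0 + 0 + 1 + 0 + 0 + 0 + 0 = 1

1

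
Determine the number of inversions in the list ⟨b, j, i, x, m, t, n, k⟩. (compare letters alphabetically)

For each element, count later entries that are smaller:
b: 0
j: 1
i: 0
x: 4
m: 1
t: 2
n: 1
k: 0
Sum: 0 + 1 + 0 + 4 + 1 + 2 + 1 + 0 = 9

9 inversions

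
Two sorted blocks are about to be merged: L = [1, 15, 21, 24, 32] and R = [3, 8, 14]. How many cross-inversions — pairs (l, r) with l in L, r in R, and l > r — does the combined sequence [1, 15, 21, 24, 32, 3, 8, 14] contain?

Count, for every r in R, how many entries of L exceed r:
r = 3: 15, 21, 24, 32 → 4
r = 8: 15, 21, 24, 32 → 4
r = 14: 15, 21, 24, 32 → 4
Cross-inversions: 4 + 4 + 4 = 12

12 split inversions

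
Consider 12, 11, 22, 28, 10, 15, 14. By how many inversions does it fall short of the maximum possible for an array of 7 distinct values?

Maximum inversions for 7 distinct elements is C(7, 2) = 7·6/2 = 21.
Current inversions — for each element, count later smaller elements:
12: 2
11: 1
22: 3
28: 3
10: 0
15: 1
14: 0
Current total: 2 + 1 + 3 + 3 + 0 + 1 + 0 = 10
Shortfall: 21 − 10 = 11

11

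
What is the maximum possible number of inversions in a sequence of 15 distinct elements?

The maximum occurs when the array is in strictly decreasing order: every one of the C(15, 2) pairs is inverted.
C(15, 2) = 15·14/2 = 105

105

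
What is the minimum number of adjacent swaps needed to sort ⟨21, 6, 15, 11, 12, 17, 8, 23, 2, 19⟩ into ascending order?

22 swaps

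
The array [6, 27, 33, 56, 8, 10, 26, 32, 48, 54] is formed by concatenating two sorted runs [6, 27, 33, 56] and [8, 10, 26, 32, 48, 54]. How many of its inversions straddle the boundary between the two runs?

For each element r of the right run, count left-run elements greater than r:
r = 8: 27, 33, 56 → 3
r = 10: 27, 33, 56 → 3
r = 26: 27, 33, 56 → 3
r = 32: 33, 56 → 2
r = 48: 56 → 1
r = 54: 56 → 1
Cross-inversions: 3 + 3 + 3 + 2 + 1 + 1 = 13

13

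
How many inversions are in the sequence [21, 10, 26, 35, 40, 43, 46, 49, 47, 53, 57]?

2

For each element, count later entries that are smaller:
21: 1
10: 0
26: 0
35: 0
40: 0
43: 0
46: 0
49: 1
47: 0
53: 0
57: 0
Sum: 1 + 0 + 0 + 0 + 0 + 0 + 0 + 1 + 0 + 0 + 0 = 2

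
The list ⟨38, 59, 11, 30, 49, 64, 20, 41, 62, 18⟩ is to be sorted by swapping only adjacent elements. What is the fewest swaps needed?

Each adjacent swap fixes exactly one inversion, so the minimum swap count equals the number of inversions.
Count inversions — for each element, later elements that are smaller:
38: 11, 30, 20, 18 → 4
59: 11, 30, 49, 20, 41, 18 → 6
11: none → 0
30: 20, 18 → 2
49: 20, 41, 18 → 3
64: 20, 41, 62, 18 → 4
20: 18 → 1
41: 18 → 1
62: 18 → 1
18: none → 0
Total inversions: 4 + 6 + 0 + 2 + 3 + 4 + 1 + 1 + 1 + 0 = 22

22 swaps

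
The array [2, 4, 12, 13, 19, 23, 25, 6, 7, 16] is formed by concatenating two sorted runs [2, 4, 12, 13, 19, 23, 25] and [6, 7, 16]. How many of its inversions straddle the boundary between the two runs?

For each element r of the right run, count left-run elements greater than r:
r = 6: 12, 13, 19, 23, 25 → 5
r = 7: 12, 13, 19, 23, 25 → 5
r = 16: 19, 23, 25 → 3
Cross-inversions: 5 + 5 + 3 = 13

Split inversions: 13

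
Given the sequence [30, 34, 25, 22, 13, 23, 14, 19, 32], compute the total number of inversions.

23

Element-by-element contributions:
30 → 25, 22, 13, 23, 14, 19 → 6
34 → 25, 22, 13, 23, 14, 19, 32 → 7
25 → 22, 13, 23, 14, 19 → 5
22 → 13, 14, 19 → 3
13 → none → 0
23 → 14, 19 → 2
14 → none → 0
19 → none → 0
32 → none → 0
Sum: 6 + 7 + 5 + 3 + 0 + 2 + 0 + 0 + 0 = 23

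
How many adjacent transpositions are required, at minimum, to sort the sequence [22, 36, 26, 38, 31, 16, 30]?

Adjacent swaps: 11

Each adjacent swap fixes exactly one inversion, so the minimum swap count equals the number of inversions.
Count inversions — for each element, later elements that are smaller:
22: 16 → 1
36: 26, 31, 16, 30 → 4
26: 16 → 1
38: 31, 16, 30 → 3
31: 16, 30 → 2
16: none → 0
30: none → 0
Total inversions: 1 + 4 + 1 + 3 + 2 + 0 + 0 = 11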